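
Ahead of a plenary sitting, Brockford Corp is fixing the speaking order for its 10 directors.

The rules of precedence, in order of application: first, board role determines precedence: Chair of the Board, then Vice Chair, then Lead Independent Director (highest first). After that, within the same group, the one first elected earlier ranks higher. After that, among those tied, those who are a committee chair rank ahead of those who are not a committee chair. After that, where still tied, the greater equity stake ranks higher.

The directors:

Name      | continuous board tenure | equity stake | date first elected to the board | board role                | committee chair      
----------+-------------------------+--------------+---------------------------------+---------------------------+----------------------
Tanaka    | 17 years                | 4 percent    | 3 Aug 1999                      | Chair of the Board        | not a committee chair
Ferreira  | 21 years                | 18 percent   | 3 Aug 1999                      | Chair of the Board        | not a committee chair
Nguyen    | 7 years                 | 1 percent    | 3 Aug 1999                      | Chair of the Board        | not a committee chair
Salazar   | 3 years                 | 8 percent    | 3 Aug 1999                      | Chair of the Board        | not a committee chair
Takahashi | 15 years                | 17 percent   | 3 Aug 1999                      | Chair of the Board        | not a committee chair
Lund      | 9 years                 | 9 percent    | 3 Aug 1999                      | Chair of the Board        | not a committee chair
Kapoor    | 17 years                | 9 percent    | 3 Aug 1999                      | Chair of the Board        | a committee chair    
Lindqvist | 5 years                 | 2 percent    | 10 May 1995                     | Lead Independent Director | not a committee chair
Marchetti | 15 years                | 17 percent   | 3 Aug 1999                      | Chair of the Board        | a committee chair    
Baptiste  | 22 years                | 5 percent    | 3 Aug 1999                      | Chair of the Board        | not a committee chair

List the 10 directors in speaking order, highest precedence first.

Marchetti, Kapoor, Ferreira, Takahashi, Lund, Salazar, Baptiste, Tanaka, Nguyen, Lindqvist

By board role: Marchetti, Kapoor, Ferreira, Takahashi, Lund, Salazar, Baptiste, Tanaka and Nguyen (Chair of the Board); then Lindqvist (Lead Independent Director).
Marchetti, Kapoor, Ferreira, Takahashi, Lund, Salazar, Baptiste, Tanaka and Nguyen all have date first elected to the board 3 Aug 1999, so the next rule applies.
Among Marchetti, Kapoor, Ferreira, Takahashi, Lund, Salazar, Baptiste, Tanaka and Nguyen, a committee chair before not a committee chair: Marchetti and Kapoor (a committee chair) before Ferreira, Takahashi, Lund, Salazar, Baptiste, Tanaka and Nguyen (not a committee chair).
Among Marchetti and Kapoor, by equity stake (higher first): Marchetti (17 percent) before Kapoor (9 percent).
Among Ferreira, Takahashi, Lund, Salazar, Baptiste, Tanaka and Nguyen, by equity stake (higher first): Ferreira (18 percent) before Takahashi (17 percent) before Lund (9 percent) before Salazar (8 percent) before Baptiste (5 percent) before Tanaka (4 percent) before Nguyen (1 percent).
Full order: Marchetti, Kapoor, Ferreira, Takahashi, Lund, Salazar, Baptiste, Tanaka, Nguyen, Lindqvist.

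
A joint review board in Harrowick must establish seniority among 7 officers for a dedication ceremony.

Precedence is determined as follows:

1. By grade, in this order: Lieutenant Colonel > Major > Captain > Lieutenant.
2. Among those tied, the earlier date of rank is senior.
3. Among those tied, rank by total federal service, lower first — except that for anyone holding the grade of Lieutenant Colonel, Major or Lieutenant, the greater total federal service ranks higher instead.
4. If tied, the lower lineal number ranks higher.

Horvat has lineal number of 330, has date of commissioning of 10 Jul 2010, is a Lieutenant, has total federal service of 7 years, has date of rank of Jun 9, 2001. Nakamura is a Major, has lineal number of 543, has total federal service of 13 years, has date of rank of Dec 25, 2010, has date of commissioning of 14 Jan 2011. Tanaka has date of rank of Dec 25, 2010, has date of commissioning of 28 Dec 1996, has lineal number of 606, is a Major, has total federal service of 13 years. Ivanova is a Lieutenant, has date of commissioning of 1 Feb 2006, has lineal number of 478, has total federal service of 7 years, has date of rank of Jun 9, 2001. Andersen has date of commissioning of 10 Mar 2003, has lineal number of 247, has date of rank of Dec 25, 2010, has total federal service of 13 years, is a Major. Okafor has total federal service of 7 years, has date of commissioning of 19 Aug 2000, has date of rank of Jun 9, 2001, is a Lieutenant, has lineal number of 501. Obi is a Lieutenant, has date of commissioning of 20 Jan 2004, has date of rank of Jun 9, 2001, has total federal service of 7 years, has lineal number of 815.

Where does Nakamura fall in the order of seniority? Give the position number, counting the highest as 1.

By grade: Andersen, Nakamura and Tanaka (Major); then Horvat, Ivanova, Okafor and Obi (Lieutenant).
Andersen, Nakamura and Tanaka all have date of rank Dec 25, 2010, so the next rule applies.
Andersen, Nakamura and Tanaka all have total federal service 13 years, so the next rule applies.
Among Andersen, Nakamura and Tanaka, by lineal number (lower first): Andersen (247) before Nakamura (543) before Tanaka (606).
Horvat, Ivanova, Okafor and Obi all have date of rank Jun 9, 2001, so the next rule applies.
Horvat, Ivanova, Okafor and Obi all have total federal service 7 years, so the next rule applies.
Among Horvat, Ivanova, Okafor and Obi, by lineal number (lower first): Horvat (330) before Ivanova (478) before Okafor (501) before Obi (815).
Order: Andersen, Nakamura, Tanaka, Horvat, Ivanova, Okafor, Obi. So position 2.

2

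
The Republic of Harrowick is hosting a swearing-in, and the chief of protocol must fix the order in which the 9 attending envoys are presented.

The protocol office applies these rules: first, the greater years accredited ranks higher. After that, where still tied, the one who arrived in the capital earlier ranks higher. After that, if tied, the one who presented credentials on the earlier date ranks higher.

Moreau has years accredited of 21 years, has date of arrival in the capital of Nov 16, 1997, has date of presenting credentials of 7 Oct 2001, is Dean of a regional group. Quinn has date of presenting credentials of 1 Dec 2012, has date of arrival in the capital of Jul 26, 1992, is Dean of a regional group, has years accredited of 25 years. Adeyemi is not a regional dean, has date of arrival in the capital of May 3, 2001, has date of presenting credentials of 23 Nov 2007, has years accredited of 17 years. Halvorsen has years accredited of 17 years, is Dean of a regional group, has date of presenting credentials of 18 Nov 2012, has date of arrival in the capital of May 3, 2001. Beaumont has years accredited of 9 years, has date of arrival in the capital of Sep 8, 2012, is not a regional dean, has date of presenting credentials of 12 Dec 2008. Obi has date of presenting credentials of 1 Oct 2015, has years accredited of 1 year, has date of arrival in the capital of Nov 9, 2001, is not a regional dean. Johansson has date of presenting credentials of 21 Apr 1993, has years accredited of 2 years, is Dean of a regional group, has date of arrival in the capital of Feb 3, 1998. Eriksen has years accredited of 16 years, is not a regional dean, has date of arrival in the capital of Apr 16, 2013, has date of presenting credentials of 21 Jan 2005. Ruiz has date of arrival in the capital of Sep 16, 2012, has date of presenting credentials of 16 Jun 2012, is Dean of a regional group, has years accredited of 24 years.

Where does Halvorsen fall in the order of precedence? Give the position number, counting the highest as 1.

By years accredited (higher first): Quinn (25 years); then Ruiz (24 years); then Moreau (21 years); then Adeyemi and Halvorsen (both 17 years); then Eriksen (16 years); then Beaumont (9 years); then Johansson (2 years); then Obi (1 year).
Adeyemi and Halvorsen both have date of arrival in the capital May 3, 2001, so the next rule applies.
Among Adeyemi and Halvorsen, by date of presenting credentials (earlier first): Adeyemi (23 Nov 2007) before Halvorsen (18 Nov 2012).
Order: Quinn, Ruiz, Moreau, Adeyemi, Halvorsen, Eriksen, Beaumont, Johansson, Obi. So position 5.

5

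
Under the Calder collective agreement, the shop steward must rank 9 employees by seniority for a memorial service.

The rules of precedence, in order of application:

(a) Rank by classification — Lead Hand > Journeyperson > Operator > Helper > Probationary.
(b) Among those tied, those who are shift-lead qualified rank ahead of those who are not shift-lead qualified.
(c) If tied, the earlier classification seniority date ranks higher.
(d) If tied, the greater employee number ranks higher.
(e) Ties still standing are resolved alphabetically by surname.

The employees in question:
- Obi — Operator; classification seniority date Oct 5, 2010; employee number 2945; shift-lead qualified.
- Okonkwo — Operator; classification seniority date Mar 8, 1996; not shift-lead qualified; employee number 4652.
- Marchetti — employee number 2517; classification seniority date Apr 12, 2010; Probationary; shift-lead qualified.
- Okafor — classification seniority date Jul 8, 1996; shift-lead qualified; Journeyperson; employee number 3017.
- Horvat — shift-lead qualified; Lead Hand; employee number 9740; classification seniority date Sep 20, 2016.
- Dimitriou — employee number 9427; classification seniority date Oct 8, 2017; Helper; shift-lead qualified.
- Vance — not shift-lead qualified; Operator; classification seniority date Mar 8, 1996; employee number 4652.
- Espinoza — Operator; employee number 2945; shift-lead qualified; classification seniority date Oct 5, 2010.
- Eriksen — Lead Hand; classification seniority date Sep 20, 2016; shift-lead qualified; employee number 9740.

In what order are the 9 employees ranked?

By classification: Eriksen and Horvat (Lead Hand); then Okafor (Journeyperson); then Espinoza, Obi, Okonkwo and Vance (Operator); then Dimitriou (Helper); then Marchetti (Probationary).
Eriksen and Horvat are each shift-lead qualified, so the next rule applies.
Eriksen and Horvat both have classification seniority date Sep 20, 2016, so the next rule applies.
Eriksen and Horvat both have employee number 9740, so the next rule applies.
Among Eriksen and Horvat, alphabetically by surname: Eriksen before Horvat.
Among Espinoza, Obi, Okonkwo and Vance, shift-lead qualified before not shift-lead qualified: Espinoza and Obi (shift-lead qualified) before Okonkwo and Vance (not shift-lead qualified).
Espinoza and Obi both have classification seniority date Oct 5, 2010, so the next rule applies.
Espinoza and Obi both have employee number 2945, so the next rule applies.
Among Espinoza and Obi, alphabetically by surname: Espinoza before Obi.
Okonkwo and Vance both have classification seniority date Mar 8, 1996, so the next rule applies.
Okonkwo and Vance both have employee number 4652, so the next rule applies.
Among Okonkwo and Vance, alphabetically by surname: Okonkwo before Vance.
Full order: Eriksen, Horvat, Okafor, Espinoza, Obi, Okonkwo, Vance, Dimitriou, Marchetti.

Eriksen, Horvat, Okafor, Espinoza, Obi, Okonkwo, Vance, Dimitriou, Marchetti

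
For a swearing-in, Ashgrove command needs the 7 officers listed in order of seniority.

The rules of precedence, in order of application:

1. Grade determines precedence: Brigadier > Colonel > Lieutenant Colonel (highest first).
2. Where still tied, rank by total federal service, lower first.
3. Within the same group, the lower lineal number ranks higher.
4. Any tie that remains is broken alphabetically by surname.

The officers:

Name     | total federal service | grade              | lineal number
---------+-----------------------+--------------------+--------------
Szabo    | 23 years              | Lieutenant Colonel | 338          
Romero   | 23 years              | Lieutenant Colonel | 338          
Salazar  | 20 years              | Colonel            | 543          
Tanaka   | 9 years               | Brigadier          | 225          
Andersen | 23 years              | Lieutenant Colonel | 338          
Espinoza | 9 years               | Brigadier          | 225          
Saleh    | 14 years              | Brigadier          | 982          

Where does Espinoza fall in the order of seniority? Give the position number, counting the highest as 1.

1

By grade: Espinoza, Tanaka and Saleh (Brigadier); then Salazar (Colonel); then Andersen, Romero and Szabo (Lieutenant Colonel).
Among Espinoza, Tanaka and Saleh, by total federal service (lower first): Espinoza and Tanaka (9 years) before Saleh (14 years).
Espinoza and Tanaka both have lineal number 225, so the next rule applies.
Among Espinoza and Tanaka, alphabetically by surname: Espinoza before Tanaka.
Andersen, Romero and Szabo all have total federal service 23 years, so the next rule applies.
Andersen, Romero and Szabo all have lineal number 338, so the next rule applies.
Among Andersen, Romero and Szabo, alphabetically by surname: Andersen before Romero before Szabo.
Order: Espinoza, Tanaka, Saleh, Salazar, Andersen, Romero, Szabo. So position 1.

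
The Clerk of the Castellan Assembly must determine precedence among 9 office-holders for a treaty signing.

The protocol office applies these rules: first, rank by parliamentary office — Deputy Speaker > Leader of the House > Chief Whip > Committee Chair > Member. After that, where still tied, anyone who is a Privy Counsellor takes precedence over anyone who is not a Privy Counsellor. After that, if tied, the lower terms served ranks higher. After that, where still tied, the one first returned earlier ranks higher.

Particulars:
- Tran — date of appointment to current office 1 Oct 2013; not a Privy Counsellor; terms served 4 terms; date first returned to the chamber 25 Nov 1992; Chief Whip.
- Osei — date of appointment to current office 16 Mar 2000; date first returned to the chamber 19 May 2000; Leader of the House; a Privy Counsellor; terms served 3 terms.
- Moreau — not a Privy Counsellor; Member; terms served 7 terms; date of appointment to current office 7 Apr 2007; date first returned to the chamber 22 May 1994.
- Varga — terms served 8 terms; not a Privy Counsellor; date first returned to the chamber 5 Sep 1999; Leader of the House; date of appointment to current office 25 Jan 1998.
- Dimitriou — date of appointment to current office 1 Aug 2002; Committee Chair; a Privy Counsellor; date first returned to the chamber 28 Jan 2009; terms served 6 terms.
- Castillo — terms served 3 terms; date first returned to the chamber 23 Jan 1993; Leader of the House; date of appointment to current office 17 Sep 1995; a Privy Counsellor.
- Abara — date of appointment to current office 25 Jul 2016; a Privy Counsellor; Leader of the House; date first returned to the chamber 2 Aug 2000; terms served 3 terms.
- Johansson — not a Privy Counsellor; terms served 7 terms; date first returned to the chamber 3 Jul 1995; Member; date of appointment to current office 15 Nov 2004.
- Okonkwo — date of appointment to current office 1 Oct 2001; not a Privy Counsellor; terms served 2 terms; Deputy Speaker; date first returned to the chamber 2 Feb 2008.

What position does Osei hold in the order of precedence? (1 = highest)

3

By parliamentary office: Okonkwo (Deputy Speaker); then Castillo, Osei, Abara and Varga (Leader of the House); then Tran (Chief Whip); then Dimitriou (Committee Chair); then Moreau and Johansson (Member).
Among Castillo, Osei, Abara and Varga, a Privy Counsellor before not a Privy Counsellor: Castillo, Osei and Abara (a Privy Counsellor) before Varga (not a Privy Counsellor).
Castillo, Osei and Abara all have terms served 3 terms, so the next rule applies.
Among Castillo, Osei and Abara, by date first returned to the chamber (earlier first): Castillo (23 Jan 1993) before Osei (19 May 2000) before Abara (2 Aug 2000).
Moreau and Johansson are each not a Privy Counsellor, so the next rule applies.
Moreau and Johansson both have terms served 7 terms, so the next rule applies.
Among Moreau and Johansson, by date first returned to the chamber (earlier first): Moreau (22 May 1994) before Johansson (3 Jul 1995).
Order: Okonkwo, Castillo, Osei, Abara, Varga, Tran, Dimitriou, Moreau, Johansson. So position 3.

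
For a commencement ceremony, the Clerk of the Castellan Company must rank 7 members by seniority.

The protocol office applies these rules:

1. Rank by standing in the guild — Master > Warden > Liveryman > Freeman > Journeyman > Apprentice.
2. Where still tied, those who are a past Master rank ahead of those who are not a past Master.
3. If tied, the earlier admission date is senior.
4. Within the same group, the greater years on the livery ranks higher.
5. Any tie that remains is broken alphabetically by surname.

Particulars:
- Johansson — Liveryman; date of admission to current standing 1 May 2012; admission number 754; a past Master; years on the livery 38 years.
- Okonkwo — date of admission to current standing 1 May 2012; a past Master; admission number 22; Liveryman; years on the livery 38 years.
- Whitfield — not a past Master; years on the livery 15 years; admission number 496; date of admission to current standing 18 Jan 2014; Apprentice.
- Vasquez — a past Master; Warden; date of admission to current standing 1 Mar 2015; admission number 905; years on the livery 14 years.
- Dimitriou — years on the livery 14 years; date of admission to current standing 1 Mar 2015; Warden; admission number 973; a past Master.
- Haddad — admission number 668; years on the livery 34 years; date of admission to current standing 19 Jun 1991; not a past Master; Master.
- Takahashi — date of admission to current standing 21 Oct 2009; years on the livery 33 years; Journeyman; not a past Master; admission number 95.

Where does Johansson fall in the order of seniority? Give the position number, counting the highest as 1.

4

By standing in the guild: Haddad (Master); then Dimitriou and Vasquez (Warden); then Johansson and Okonkwo (Liveryman); then Takahashi (Journeyman); then Whitfield (Apprentice).
Dimitriou and Vasquez are each a past Master, so the next rule applies.
Dimitriou and Vasquez both have date of admission to current standing 1 Mar 2015, so the next rule applies.
Dimitriou and Vasquez both have years on the livery 14 years, so the next rule applies.
Among Dimitriou and Vasquez, alphabetically by surname: Dimitriou before Vasquez.
Johansson and Okonkwo are each a past Master, so the next rule applies.
Johansson and Okonkwo both have date of admission to current standing 1 May 2012, so the next rule applies.
Johansson and Okonkwo both have years on the livery 38 years, so the next rule applies.
Among Johansson and Okonkwo, alphabetically by surname: Johansson before Okonkwo.
Order: Haddad, Dimitriou, Vasquez, Johansson, Okonkwo, Takahashi, Whitfield. So position 4.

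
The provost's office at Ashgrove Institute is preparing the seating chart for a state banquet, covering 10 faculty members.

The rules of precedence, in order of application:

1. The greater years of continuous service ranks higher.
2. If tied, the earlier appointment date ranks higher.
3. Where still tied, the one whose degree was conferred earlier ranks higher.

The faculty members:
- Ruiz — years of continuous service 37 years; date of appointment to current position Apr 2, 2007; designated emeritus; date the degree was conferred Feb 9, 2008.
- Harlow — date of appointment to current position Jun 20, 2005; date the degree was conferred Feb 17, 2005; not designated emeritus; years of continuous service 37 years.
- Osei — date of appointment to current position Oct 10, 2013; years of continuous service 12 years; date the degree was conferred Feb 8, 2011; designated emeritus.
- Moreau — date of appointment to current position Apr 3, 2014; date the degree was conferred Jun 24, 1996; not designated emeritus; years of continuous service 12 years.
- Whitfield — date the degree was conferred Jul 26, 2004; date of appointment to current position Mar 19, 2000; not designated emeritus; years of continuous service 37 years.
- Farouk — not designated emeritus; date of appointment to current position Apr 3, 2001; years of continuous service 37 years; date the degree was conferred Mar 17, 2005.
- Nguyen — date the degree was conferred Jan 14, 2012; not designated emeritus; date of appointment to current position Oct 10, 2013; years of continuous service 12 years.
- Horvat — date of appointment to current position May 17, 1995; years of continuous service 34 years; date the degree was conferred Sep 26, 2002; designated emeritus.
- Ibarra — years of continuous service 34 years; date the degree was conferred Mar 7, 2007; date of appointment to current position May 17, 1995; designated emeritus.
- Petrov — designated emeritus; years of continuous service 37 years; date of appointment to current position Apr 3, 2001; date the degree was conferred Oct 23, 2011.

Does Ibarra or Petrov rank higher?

Petrov

By years of continuous service (higher first): Whitfield, Farouk, Petrov, Harlow and Ruiz (each 37 years); then Horvat and Ibarra (both 34 years); then Osei, Nguyen and Moreau (each 12 years).
Among Whitfield, Farouk, Petrov, Harlow and Ruiz, by date of appointment to current position (earlier first): Whitfield (Mar 19, 2000) before Farouk and Petrov (Apr 3, 2001) before Harlow (Jun 20, 2005) before Ruiz (Apr 2, 2007).
Among Farouk and Petrov, by date the degree was conferred (earlier first): Farouk (Mar 17, 2005) before Petrov (Oct 23, 2011).
Horvat and Ibarra both have date of appointment to current position May 17, 1995, so the next rule applies.
Among Horvat and Ibarra, by date the degree was conferred (earlier first): Horvat (Sep 26, 2002) before Ibarra (Mar 7, 2007).
Among Osei, Nguyen and Moreau, by date of appointment to current position (earlier first): Osei and Nguyen (Oct 10, 2013) before Moreau (Apr 3, 2014).
Among Osei and Nguyen, by date the degree was conferred (earlier first): Osei (Feb 8, 2011) before Nguyen (Jan 14, 2012).
So Petrov takes precedence.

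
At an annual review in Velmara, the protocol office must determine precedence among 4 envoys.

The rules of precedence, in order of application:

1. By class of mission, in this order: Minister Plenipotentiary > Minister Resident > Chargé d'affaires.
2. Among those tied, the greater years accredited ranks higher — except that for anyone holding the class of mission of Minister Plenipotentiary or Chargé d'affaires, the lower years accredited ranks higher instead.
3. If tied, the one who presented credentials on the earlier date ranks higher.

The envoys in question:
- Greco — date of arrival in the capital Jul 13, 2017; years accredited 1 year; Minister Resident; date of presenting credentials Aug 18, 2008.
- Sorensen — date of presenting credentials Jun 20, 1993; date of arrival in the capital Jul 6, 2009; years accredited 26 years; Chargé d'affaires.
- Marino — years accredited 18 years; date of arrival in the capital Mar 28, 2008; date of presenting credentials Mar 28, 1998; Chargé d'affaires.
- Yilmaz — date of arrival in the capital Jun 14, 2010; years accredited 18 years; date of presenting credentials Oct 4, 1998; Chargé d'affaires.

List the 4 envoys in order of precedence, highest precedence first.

By class of mission: Greco (Minister Resident); then Marino, Yilmaz and Sorensen (Chargé d'affaires).
Among Marino, Yilmaz and Sorensen, by years accredited (lower first) (reversed rule for this group): Marino and Yilmaz (18 years) before Sorensen (26 years).
Among Marino and Yilmaz, by date of presenting credentials (earlier first): Marino (Mar 28, 1998) before Yilmaz (Oct 4, 1998).
Full order: Greco, Marino, Yilmaz, Sorensen.

Greco, Marino, Yilmaz, Sorensen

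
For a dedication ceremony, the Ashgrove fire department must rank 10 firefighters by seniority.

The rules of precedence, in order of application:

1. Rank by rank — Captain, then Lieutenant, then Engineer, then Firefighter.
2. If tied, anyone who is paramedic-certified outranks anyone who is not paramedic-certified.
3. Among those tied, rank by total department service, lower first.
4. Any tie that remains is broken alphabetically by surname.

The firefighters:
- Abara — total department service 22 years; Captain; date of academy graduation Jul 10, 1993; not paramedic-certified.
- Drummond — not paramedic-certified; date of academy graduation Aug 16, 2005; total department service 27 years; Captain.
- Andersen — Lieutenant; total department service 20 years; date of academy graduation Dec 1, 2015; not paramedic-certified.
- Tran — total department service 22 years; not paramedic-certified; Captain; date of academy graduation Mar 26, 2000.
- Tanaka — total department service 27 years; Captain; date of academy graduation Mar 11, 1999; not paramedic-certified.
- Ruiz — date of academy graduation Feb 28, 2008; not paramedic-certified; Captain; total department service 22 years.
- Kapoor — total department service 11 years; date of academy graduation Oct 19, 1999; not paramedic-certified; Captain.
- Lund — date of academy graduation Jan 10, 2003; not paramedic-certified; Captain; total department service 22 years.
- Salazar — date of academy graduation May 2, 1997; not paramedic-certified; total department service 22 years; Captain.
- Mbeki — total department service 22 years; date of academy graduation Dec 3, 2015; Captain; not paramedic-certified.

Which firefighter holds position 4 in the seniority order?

By rank: Kapoor, Abara, Lund, Mbeki, Ruiz, Salazar, Tran, Drummond and Tanaka (Captain); then Andersen (Lieutenant).
Kapoor, Abara, Lund, Mbeki, Ruiz, Salazar, Tran, Drummond and Tanaka are each not paramedic-certified, so the next rule applies.
Among Kapoor, Abara, Lund, Mbeki, Ruiz, Salazar, Tran, Drummond and Tanaka, by total department service (lower first): Kapoor (11 years) before Abara, Lund, Mbeki, Ruiz, Salazar and Tran (22 years) before Drummond and Tanaka (27 years).
Among Abara, Lund, Mbeki, Ruiz, Salazar and Tran, alphabetically by surname: Abara before Lund before Mbeki before Ruiz before Salazar before Tran.
Among Drummond and Tanaka, alphabetically by surname: Drummond before Tanaka.
Order: Kapoor, Abara, Lund, Mbeki, Ruiz, Salazar, Tran, Drummond, Tanaka, Andersen.

Mbeki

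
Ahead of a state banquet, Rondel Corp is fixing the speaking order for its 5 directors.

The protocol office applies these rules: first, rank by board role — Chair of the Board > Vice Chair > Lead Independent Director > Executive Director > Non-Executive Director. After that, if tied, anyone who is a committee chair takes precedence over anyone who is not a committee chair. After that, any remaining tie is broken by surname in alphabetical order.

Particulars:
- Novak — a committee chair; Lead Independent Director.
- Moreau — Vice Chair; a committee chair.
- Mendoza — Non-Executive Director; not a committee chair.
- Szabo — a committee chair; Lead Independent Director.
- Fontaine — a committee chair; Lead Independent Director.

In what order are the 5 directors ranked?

Moreau, Fontaine, Novak, Szabo, Mendoza

By board role: Moreau (Vice Chair); then Fontaine, Novak and Szabo (Lead Independent Director); then Mendoza (Non-Executive Director).
Fontaine, Novak and Szabo are each a committee chair, so the next rule applies.
Among Fontaine, Novak and Szabo, alphabetically by surname: Fontaine before Novak before Szabo.
Full order: Moreau, Fontaine, Novak, Szabo, Mendoza.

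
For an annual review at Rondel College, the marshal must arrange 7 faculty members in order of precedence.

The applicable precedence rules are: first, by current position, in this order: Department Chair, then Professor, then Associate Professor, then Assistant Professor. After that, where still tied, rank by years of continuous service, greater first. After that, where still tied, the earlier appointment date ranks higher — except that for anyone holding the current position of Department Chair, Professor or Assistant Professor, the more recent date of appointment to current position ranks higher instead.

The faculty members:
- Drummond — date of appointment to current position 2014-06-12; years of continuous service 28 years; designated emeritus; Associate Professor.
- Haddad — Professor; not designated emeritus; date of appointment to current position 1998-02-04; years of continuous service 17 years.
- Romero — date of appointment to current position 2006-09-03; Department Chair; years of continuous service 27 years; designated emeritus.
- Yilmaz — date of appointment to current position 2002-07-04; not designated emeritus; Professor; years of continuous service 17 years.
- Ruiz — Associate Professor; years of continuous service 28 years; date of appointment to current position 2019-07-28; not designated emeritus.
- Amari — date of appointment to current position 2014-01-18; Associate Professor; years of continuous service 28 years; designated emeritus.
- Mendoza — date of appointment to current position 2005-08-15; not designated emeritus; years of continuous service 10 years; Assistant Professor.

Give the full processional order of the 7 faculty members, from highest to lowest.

Romero, Yilmaz, Haddad, Amari, Drummond, Ruiz, Mendoza

By current position: Romero (Department Chair); then Yilmaz and Haddad (Professor); then Amari, Drummond and Ruiz (Associate Professor); then Mendoza (Assistant Professor).
Yilmaz and Haddad both have years of continuous service 17 years, so the next rule applies.
Among Yilmaz and Haddad, by date of appointment to current position (later first) (reversed rule for this group): Yilmaz (2002-07-04) before Haddad (1998-02-04).
Amari, Drummond and Ruiz all have years of continuous service 28 years, so the next rule applies.
Among Amari, Drummond and Ruiz, by date of appointment to current position (earlier first): Amari (2014-01-18) before Drummond (2014-06-12) before Ruiz (2019-07-28).
Full order: Romero, Yilmaz, Haddad, Amari, Drummond, Ruiz, Mendoza.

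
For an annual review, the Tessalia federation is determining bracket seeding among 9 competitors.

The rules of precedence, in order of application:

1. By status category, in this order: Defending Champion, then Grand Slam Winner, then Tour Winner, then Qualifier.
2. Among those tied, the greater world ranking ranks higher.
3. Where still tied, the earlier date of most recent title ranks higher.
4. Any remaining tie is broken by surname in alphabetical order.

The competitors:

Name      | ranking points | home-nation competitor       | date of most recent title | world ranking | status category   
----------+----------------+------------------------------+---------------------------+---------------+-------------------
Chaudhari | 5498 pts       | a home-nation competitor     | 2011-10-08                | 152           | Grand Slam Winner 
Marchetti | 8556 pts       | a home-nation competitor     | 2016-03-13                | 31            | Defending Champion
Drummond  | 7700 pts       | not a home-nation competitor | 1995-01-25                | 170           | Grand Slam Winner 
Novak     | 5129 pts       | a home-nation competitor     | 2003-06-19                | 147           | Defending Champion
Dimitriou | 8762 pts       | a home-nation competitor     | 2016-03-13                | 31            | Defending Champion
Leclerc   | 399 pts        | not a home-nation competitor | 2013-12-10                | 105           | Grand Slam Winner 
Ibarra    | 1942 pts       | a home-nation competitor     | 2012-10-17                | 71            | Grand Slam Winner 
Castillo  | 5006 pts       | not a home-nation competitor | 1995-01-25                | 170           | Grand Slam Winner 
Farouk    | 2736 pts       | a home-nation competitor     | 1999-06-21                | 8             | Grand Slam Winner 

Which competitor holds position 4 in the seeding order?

Castillo

By status category: Novak, Dimitriou and Marchetti (Defending Champion); then Castillo, Drummond, Chaudhari, Leclerc, Ibarra and Farouk (Grand Slam Winner).
Among Novak, Dimitriou and Marchetti, by world ranking (higher first): Novak (147) before Dimitriou and Marchetti (31).
Dimitriou and Marchetti both have date of most recent title 2016-03-13, so the next rule applies.
Among Dimitriou and Marchetti, alphabetically by surname: Dimitriou before Marchetti.
Among Castillo, Drummond, Chaudhari, Leclerc, Ibarra and Farouk, by world ranking (higher first): Castillo and Drummond (170) before Chaudhari (152) before Leclerc (105) before Ibarra (71) before Farouk (8).
Castillo and Drummond both have date of most recent title 1995-01-25, so the next rule applies.
Among Castillo and Drummond, alphabetically by surname: Castillo before Drummond.
Order: Novak, Dimitriou, Marchetti, Castillo, Drummond, Chaudhari, Leclerc, Ibarra, Farouk.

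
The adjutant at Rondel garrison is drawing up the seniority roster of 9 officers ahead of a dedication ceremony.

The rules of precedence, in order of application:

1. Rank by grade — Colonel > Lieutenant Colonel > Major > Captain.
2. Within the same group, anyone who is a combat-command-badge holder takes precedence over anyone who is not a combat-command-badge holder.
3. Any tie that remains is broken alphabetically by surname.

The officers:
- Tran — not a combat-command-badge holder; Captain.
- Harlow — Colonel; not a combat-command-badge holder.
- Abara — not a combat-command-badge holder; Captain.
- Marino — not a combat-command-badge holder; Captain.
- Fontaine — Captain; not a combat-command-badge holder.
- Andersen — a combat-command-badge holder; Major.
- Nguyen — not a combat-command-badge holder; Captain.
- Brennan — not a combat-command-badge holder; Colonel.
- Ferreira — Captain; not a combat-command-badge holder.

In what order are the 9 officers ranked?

By grade: Brennan and Harlow (Colonel); then Andersen (Major); then Abara, Ferreira, Fontaine, Marino, Nguyen and Tran (Captain).
Brennan and Harlow are each not a combat-command-badge holder, so the next rule applies.
Among Brennan and Harlow, alphabetically by surname: Brennan before Harlow.
Abara, Ferreira, Fontaine, Marino, Nguyen and Tran are each not a combat-command-badge holder, so the next rule applies.
Among Abara, Ferreira, Fontaine, Marino, Nguyen and Tran, alphabetically by surname: Abara before Ferreira before Fontaine before Marino before Nguyen before Tran.
Full order: Brennan, Harlow, Andersen, Abara, Ferreira, Fontaine, Marino, Nguyen, Tran.

Brennan, Harlow, Andersen, Abara, Ferreira, Fontaine, Marino, Nguyen, Tran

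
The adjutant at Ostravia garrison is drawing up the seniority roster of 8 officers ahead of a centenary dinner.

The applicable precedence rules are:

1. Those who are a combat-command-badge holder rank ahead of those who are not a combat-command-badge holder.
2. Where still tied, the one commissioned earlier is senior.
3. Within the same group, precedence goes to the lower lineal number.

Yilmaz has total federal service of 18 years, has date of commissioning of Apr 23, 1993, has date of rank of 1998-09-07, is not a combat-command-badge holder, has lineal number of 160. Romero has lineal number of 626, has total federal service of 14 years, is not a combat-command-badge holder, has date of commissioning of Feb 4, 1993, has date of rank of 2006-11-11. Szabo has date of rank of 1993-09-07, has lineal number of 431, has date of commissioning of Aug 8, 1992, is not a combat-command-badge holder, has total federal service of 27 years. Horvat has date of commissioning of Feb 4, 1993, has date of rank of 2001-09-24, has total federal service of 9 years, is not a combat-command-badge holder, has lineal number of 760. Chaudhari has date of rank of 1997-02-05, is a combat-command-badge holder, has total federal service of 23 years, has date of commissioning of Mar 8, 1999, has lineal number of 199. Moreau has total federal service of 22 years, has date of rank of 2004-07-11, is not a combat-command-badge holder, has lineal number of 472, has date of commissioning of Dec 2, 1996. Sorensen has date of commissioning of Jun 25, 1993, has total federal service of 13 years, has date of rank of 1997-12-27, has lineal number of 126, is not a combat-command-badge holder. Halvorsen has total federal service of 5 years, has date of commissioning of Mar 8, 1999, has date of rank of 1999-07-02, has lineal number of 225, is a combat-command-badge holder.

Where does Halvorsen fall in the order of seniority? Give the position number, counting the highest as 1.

2

By the first rule: Chaudhari and Halvorsen (both a combat-command-badge holder); then Szabo, Romero, Horvat, Yilmaz, Sorensen and Moreau (each not a combat-command-badge holder).
Chaudhari and Halvorsen both have date of commissioning Mar 8, 1999, so the next rule applies.
Among Chaudhari and Halvorsen, by lineal number (lower first): Chaudhari (199) before Halvorsen (225).
Among Szabo, Romero, Horvat, Yilmaz, Sorensen and Moreau, by date of commissioning (earlier first): Szabo (Aug 8, 1992) before Romero and Horvat (Feb 4, 1993) before Yilmaz (Apr 23, 1993) before Sorensen (Jun 25, 1993) before Moreau (Dec 2, 1996).
Among Romero and Horvat, by lineal number (lower first): Romero (626) before Horvat (760).
Order: Chaudhari, Halvorsen, Szabo, Romero, Horvat, Yilmaz, Sorensen, Moreau. So position 2.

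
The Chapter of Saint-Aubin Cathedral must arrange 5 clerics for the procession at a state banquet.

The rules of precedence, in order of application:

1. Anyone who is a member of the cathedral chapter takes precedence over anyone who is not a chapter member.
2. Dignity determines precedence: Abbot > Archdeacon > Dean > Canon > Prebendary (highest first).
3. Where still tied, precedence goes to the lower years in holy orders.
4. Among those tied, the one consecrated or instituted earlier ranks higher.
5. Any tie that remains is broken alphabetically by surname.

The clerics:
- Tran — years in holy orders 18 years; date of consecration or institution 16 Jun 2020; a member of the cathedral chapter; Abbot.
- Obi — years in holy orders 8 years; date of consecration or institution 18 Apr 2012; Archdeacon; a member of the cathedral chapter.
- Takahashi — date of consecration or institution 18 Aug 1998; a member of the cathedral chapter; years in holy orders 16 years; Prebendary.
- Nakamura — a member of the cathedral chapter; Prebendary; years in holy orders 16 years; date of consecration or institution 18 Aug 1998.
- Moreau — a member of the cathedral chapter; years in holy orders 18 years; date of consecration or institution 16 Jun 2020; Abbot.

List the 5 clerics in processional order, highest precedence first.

By the first rule: Moreau, Tran, Obi, Nakamura and Takahashi (each a member of the cathedral chapter).
Among Moreau, Tran, Obi, Nakamura and Takahashi, by dignity: Moreau and Tran (Abbot) before Obi (Archdeacon) before Nakamura and Takahashi (Prebendary).
Moreau and Tran both have years in holy orders 18 years, so the next rule applies.
Moreau and Tran both have date of consecration or institution 16 Jun 2020, so the next rule applies.
Among Moreau and Tran, alphabetically by surname: Moreau before Tran.
Nakamura and Takahashi both have years in holy orders 16 years, so the next rule applies.
Nakamura and Takahashi both have date of consecration or institution 18 Aug 1998, so the next rule applies.
Among Nakamura and Takahashi, alphabetically by surname: Nakamura before Takahashi.
Full order: Moreau, Tran, Obi, Nakamura, Takahashi.

Moreau, Tran, Obi, Nakamura, Takahashi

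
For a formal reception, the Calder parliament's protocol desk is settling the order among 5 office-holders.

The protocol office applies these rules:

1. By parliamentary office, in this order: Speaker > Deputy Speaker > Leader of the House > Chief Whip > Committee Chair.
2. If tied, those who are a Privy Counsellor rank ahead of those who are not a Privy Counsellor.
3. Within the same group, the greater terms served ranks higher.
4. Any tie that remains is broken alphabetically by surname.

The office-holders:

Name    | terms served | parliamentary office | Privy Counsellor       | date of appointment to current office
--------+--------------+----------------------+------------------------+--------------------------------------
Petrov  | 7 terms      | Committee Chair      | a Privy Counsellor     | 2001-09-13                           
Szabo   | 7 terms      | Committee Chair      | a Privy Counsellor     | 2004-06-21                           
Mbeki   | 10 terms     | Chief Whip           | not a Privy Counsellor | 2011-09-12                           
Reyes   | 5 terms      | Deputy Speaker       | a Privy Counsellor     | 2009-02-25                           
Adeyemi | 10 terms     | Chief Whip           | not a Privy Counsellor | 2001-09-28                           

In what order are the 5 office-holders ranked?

By parliamentary office: Reyes (Deputy Speaker); then Adeyemi and Mbeki (Chief Whip); then Petrov and Szabo (Committee Chair).
Adeyemi and Mbeki are each not a Privy Counsellor, so the next rule applies.
Adeyemi and Mbeki both have terms served 10 terms, so the next rule applies.
Among Adeyemi and Mbeki, alphabetically by surname: Adeyemi before Mbeki.
Petrov and Szabo are each a Privy Counsellor, so the next rule applies.
Petrov and Szabo both have terms served 7 terms, so the next rule applies.
Among Petrov and Szabo, alphabetically by surname: Petrov before Szabo.
Full order: Reyes, Adeyemi, Mbeki, Petrov, Szabo.

Reyes, Adeyemi, Mbeki, Petrov, Szabo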